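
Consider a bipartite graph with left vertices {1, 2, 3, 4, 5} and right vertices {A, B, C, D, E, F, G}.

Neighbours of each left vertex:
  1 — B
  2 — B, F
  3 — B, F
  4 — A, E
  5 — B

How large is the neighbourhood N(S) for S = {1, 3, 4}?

The union of neighbours of {1, 3, 4} is {A, B, E, F}, which has 4 elements.
Since |N(S)| = 4 ≥ |S| = 3, Hall's condition holds for this subset.

4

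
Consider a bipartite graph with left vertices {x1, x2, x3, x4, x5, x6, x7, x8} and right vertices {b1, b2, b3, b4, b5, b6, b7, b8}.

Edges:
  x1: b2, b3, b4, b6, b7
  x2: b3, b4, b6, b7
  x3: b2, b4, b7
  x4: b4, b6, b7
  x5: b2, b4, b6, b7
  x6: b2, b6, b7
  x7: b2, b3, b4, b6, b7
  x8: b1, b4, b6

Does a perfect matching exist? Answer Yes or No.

The set {x1, x2, x3, x4, x5, x6, x7} has only 5 neighbours ({b2, b3, b4, b6, b7}), so by Hall's theorem at most 6 of the 8 left vertices can be matched.
Hence no matching covers every left vertex.

No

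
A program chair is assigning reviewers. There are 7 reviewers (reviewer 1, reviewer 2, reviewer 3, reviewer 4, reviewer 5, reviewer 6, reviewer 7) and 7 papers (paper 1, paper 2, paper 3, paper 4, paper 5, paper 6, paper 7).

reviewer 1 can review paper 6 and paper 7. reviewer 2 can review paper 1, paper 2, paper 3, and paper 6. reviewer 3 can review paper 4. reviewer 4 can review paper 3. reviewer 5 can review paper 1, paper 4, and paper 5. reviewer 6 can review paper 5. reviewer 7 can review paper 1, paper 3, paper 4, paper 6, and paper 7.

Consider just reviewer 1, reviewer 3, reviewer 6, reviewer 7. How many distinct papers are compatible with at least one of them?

The union of neighbours of {reviewer 1, reviewer 3, reviewer 6, reviewer 7} is {paper 1, paper 3, paper 4, paper 5, paper 6, paper 7}, which has 6 elements.
Since |N(S)| = 6 ≥ |S| = 4, Hall's condition holds for this subset.

6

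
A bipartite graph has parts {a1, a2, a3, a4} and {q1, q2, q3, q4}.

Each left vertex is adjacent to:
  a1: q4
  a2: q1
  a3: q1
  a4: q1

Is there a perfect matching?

No

The set {a2, a3, a4} has only 1 neighbour ({q1}), so by Hall's theorem at most 2 of the 4 left vertices can be matched.
Hence no matching covers every left vertex.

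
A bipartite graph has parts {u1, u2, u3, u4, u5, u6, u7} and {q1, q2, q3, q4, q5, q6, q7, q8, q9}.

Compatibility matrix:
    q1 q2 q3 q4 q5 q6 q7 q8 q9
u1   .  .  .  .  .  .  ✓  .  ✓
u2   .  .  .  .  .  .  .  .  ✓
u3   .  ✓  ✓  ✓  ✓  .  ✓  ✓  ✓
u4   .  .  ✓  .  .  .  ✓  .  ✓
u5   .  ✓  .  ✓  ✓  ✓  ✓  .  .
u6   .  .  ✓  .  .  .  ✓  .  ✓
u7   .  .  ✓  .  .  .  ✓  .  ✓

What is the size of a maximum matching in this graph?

One maximum matching: u1–q7, u2–q9, u3–q4, u4–q3, u5–q6.
The set {u1, u2, u4, u6, u7} has only 3 neighbours ({q3, q7, q9}), so by Hall's theorem at most 5 of the 7 left vertices can be matched.

5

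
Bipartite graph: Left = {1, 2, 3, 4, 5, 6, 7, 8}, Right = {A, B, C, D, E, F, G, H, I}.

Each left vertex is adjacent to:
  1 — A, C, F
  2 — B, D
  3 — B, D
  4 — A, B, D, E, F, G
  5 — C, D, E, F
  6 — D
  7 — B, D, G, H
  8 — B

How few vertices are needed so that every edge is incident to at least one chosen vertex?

6

{1, 4, 5, 7, B, D} is a vertex cover of size 6: every edge has an endpoint in this set.
No smaller cover exists because 1–F, 2–D, 3–B, 4–A, 5–E, 7–G is a matching of size 6, and a cover must include an endpoint of each of these disjoint edges (König's theorem).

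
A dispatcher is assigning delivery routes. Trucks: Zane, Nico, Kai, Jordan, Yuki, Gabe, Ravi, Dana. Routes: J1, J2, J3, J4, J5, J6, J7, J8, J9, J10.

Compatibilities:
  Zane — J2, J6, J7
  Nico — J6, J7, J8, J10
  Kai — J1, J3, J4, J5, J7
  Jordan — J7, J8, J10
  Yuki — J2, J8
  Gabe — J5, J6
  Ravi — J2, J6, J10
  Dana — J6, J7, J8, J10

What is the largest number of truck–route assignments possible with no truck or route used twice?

A valid assignment of size 7: Zane-J2, Nico-J10, Kai-J1, Jordan-J7, Yuki-J8, Gabe-J5, Ravi-J6.
The set {Zane, Nico, Jordan, Yuki, Ravi, Dana} has only 5 neighbours ({J10, J2, J6, J7, J8}), so by Hall's theorem at most 7 of the 8 trucks can be matched.

7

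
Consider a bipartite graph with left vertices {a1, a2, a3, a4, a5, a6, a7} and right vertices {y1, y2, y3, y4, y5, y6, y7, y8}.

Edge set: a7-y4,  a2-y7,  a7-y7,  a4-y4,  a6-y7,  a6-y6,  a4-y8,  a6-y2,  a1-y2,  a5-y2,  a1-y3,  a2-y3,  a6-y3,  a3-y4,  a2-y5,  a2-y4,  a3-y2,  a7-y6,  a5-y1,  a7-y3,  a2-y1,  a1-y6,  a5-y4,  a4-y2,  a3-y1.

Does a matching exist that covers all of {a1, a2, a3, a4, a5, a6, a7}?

Yes

One maximum matching: a1→y6, a2→y7, a3→y1, a4→y8, a5→y4, a6→y2, a7→y3.
All 7 left vertices are covered.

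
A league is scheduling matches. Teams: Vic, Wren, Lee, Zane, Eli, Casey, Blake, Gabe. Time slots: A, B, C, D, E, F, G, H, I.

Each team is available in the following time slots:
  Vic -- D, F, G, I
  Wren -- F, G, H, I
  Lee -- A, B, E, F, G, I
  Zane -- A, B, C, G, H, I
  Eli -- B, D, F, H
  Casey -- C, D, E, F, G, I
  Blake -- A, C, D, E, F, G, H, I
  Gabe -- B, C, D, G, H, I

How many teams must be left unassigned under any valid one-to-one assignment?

0

A valid assignment of size 8: Vic→I, Wren→H, Lee→E, Zane→B, Eli→D, Casey→F, Blake→A, Gabe→G.
All 8 teams are matched, so no larger matching exists.
That matches 8 of the 8, leaving 0 unmatched; no matching can do better.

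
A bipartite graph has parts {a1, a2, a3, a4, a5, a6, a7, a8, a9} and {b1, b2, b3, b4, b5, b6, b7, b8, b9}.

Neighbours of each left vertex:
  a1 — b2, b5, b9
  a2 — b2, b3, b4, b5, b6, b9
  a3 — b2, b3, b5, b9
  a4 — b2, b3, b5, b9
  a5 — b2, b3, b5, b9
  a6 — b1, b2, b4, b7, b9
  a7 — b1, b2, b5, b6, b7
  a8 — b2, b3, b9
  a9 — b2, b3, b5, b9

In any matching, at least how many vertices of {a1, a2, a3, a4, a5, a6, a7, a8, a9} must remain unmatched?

One maximum matching: a1→b9, a2→b6, a3→b2, a4→b5, a5→b3, a6→b1, a7→b7.
The set {a1, a3, a4, a5, a8, a9} has only 4 neighbours ({b2, b3, b5, b9}), so by Hall's theorem at most 7 of the 9 left vertices can be matched.
That matches 7 of the 9, leaving 2 unmatched; no matching can do better.

2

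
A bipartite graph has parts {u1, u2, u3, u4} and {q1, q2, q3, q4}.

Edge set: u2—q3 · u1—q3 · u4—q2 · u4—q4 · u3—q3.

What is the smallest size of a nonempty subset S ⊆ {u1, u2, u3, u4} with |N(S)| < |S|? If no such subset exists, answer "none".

2

Take S = {u1, u2}. Its neighbourhood is {q3}, so |N(S)| = 1 < |S| = 2.
No single vertex violates Hall's condition since each has at least one neighbour, so 2 is the minimum.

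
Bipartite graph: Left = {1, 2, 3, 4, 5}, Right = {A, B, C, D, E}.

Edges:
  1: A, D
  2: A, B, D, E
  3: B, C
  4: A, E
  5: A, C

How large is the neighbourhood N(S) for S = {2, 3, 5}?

The union of neighbours of {2, 3, 5} is {A, B, C, D, E}, which has 5 elements.
Since |N(S)| = 5 ≥ |S| = 3, Hall's condition holds for this subset.

5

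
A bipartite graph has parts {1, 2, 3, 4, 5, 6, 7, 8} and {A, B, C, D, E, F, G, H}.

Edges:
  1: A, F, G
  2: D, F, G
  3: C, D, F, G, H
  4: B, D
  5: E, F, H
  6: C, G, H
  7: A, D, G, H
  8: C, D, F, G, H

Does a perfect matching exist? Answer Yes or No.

Yes

One maximum matching: 1-A, 2-F, 3-H, 4-B, 5-E, 6-C, 7-D, 8-G.
Every left vertex is matched, so this is a perfect matching.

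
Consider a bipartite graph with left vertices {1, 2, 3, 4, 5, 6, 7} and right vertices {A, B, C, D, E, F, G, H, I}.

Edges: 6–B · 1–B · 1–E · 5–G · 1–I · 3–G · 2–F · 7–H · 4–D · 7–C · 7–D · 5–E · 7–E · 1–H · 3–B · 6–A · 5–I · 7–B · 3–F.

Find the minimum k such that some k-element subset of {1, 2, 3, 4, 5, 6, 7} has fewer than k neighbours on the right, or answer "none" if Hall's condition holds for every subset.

A matching saturating every left vertex exists, for instance 1→B, 2→F, 3→G, 4→D, 5→I, 6→A, 7→E.
By Hall's marriage theorem, this means |N(S)| ≥ |S| for every subset S, so no violating subset exists.

none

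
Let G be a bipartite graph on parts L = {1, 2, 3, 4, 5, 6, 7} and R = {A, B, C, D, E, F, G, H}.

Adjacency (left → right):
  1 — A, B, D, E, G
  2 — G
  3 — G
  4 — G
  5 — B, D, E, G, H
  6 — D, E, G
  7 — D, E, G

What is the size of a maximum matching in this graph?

One maximum matching: 1-A, 2-G, 5-H, 6-D, 7-E.
The set {2, 3, 4} has only 1 neighbour ({G}), so by Hall's theorem at most 5 of the 7 left vertices can be matched.

5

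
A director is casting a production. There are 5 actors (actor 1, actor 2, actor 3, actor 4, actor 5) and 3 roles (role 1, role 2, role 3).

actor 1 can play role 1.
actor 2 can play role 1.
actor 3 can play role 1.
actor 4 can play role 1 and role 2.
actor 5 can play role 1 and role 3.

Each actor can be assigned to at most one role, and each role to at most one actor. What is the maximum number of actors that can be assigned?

3

A valid assignment of size 3: actor 1–role 1, actor 4–role 2, actor 5–role 3.
The set {actor 1, actor 2, actor 3} has only 1 neighbour ({role 1}), so by Hall's theorem at most 3 of the 5 actors can be matched.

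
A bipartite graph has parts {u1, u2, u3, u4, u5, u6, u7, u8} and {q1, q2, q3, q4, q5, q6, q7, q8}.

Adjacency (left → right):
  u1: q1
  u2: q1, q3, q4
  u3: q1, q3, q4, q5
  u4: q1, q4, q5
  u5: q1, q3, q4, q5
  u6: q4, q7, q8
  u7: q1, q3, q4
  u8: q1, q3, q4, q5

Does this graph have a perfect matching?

The set {u1, u2, u3, u4, u5, u7, u8} has only 4 neighbours ({q1, q3, q4, q5}), so by Hall's theorem at most 5 of the 8 left vertices can be matched.
Hence no matching covers every left vertex.

No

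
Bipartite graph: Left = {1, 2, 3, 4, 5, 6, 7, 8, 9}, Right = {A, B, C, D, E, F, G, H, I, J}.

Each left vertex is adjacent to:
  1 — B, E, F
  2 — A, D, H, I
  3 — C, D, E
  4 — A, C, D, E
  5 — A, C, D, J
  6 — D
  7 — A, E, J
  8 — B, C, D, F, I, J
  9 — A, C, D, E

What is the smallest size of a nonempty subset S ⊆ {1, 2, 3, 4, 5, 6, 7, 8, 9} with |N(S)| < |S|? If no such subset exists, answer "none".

Take S = {3, 4, 5, 6, 7, 9}. Its neighbourhood is {A, C, D, E, J}, so |N(S)| = 5 < |S| = 6.
Every subset of size less than 6 has at least as many neighbours as members, so 6 is the minimum.

6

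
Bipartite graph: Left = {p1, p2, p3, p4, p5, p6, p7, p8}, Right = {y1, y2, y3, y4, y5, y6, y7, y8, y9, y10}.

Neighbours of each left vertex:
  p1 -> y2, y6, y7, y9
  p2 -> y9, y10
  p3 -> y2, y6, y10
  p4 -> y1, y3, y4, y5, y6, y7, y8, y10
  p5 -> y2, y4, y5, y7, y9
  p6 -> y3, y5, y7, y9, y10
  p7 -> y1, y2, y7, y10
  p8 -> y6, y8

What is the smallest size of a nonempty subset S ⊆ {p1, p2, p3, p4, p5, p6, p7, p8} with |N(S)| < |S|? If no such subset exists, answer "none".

A matching saturating every left vertex exists, for instance p1→y2, p2→y9, p3→y10, p4→y6, p5→y4, p6→y3, p7→y7, p8→y8.
By Hall's marriage theorem, this means |N(S)| ≥ |S| for every subset S, so no violating subset exists.

none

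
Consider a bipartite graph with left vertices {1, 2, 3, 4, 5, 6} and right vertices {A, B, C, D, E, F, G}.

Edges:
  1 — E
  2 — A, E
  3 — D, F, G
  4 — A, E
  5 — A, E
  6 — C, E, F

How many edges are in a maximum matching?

A valid assignment of size 4: 1→E, 2→A, 3→F, 6→C.
The set {1, 2, 4, 5} has only 2 neighbours ({A, E}), so by Hall's theorem at most 4 of the 6 left vertices can be matched.

4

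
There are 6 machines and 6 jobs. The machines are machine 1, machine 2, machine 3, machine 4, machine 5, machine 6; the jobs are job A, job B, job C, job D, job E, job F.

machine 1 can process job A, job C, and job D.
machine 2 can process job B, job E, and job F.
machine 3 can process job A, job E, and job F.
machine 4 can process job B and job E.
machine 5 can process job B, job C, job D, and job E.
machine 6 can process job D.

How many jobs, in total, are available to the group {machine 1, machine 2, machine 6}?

The union of neighbours of {machine 1, machine 2, machine 6} is {job A, job B, job C, job D, job E, job F}, which has 6 elements.
Since |N(S)| = 6 ≥ |S| = 3, Hall's condition holds for this subset.

6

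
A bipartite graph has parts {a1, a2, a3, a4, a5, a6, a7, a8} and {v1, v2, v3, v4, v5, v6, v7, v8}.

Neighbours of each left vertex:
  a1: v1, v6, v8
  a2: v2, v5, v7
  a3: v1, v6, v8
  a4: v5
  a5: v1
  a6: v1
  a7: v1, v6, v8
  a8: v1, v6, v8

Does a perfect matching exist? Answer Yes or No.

No

The set {a1, a3, a5, a6, a7, a8} has only 3 neighbours ({v1, v6, v8}), so by Hall's theorem at most 5 of the 8 left vertices can be matched.
Hence no matching covers every left vertex.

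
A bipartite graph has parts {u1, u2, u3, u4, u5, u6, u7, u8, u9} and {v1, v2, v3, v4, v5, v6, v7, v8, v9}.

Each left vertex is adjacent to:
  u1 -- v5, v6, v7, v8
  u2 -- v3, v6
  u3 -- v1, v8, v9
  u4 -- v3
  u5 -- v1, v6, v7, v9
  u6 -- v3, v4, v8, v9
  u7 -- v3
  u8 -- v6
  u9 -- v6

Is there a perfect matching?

No

The set {u2, u4, u7, u8, u9} has only 2 neighbours ({v3, v6}), so by Hall's theorem at most 6 of the 9 left vertices can be matched.
Hence no matching covers every left vertex.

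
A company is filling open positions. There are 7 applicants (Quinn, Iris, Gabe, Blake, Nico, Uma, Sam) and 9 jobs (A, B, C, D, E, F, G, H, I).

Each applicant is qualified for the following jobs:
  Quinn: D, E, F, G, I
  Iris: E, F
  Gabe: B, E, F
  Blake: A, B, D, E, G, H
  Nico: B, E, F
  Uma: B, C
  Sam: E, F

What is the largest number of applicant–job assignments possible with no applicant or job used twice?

One maximum matching: Quinn→G, Iris→F, Gabe→E, Blake→A, Nico→B, Uma→C.
The set {Iris, Gabe, Nico, Sam} has only 3 neighbours ({B, E, F}), so by Hall's theorem at most 6 of the 7 applicants can be matched.

6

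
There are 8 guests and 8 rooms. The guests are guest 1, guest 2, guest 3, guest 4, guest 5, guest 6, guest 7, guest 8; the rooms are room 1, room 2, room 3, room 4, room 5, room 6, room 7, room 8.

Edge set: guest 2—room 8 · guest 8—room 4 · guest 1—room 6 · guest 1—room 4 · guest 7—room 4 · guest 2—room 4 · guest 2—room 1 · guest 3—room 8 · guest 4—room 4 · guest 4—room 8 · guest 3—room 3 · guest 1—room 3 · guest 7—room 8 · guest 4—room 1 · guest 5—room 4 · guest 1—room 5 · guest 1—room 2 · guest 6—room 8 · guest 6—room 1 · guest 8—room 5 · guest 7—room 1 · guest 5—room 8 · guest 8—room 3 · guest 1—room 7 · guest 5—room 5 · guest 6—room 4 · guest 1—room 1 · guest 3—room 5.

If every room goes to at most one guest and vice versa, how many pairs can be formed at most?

6

For example, pair guest 1-room 2, guest 2-room 1, guest 3-room 3, guest 4-room 4, guest 5-room 5, guest 6-room 8.
The set {guest 2, guest 3, guest 4, guest 5, guest 6, guest 7, guest 8} has only 5 neighbours ({room 1, room 3, room 4, room 5, room 8}), so by Hall's theorem at most 6 of the 8 guests can be matched.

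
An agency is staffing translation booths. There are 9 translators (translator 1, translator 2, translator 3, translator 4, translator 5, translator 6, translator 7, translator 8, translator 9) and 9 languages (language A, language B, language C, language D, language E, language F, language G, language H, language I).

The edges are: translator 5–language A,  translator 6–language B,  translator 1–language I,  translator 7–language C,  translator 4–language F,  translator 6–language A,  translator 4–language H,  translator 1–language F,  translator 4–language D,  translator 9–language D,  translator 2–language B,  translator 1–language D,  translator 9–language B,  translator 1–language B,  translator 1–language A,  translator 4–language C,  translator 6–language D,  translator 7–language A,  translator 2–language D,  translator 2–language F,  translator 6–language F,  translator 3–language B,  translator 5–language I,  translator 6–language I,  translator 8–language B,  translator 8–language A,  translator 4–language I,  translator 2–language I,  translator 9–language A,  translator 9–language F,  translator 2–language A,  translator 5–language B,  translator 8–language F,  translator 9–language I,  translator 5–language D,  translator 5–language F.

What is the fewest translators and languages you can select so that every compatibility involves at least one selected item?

{translator 4, translator 7, language A, language B, language D, language F, language I} is a vertex cover of size 7: every edge has an endpoint in this set.
No smaller cover exists because translator 1–language A, translator 2–language I, translator 3–language B, translator 4–language H, translator 5–language D, translator 6–language F, translator 7–language C is a matching of size 7, and a cover must include an endpoint of each of these disjoint edges (König's theorem).

7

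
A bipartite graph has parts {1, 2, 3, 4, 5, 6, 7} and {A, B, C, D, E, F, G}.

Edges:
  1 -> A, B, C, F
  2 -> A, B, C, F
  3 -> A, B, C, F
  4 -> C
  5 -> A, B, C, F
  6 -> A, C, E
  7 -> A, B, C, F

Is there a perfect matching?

The set {1, 2, 3, 4, 5, 7} has only 4 neighbours ({A, B, C, F}), so by Hall's theorem at most 5 of the 7 left vertices can be matched.
Hence no matching covers every left vertex.

No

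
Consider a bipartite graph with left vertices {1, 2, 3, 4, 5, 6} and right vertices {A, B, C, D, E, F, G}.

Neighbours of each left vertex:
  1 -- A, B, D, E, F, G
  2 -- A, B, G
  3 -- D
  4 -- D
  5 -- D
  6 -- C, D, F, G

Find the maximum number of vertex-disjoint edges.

For example, pair 1→G, 2→B, 3→D, 6→F.
The set {3, 4, 5} has only 1 neighbour ({D}), so by Hall's theorem at most 4 of the 6 left vertices can be matched.

4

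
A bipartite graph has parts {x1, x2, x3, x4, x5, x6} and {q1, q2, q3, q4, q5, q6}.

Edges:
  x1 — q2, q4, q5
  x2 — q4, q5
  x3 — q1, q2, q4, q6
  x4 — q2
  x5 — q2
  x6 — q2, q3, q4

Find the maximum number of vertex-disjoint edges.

One maximum matching: x1-q5, x2-q4, x3-q6, x4-q2, x6-q3.
The set {x4, x5} has only 1 neighbour ({q2}), so by Hall's theorem at most 5 of the 6 left vertices can be matched.

5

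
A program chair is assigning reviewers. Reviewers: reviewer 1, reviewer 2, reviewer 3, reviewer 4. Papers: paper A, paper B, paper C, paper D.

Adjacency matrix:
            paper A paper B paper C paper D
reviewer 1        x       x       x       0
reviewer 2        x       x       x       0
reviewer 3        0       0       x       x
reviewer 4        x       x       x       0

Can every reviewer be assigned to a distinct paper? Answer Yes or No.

For example, pair reviewer 1–paper A, reviewer 2–paper B, reviewer 3–paper D, reviewer 4–paper C.
Every reviewer is matched, so this is a perfect matching.

Yes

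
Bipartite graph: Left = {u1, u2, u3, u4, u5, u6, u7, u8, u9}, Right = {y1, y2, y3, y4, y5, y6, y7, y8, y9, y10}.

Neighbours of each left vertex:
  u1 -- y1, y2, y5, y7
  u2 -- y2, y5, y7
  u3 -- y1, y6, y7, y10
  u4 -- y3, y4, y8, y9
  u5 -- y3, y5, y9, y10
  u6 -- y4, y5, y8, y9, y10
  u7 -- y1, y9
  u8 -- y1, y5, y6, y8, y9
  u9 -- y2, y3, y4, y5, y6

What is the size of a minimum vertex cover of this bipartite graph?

A maximum matching has 9 edges (e.g. u1–y7, u2–y2, u3–y10, u4–y3, u5–y5, u6–y8, u7–y1, u8–y9, u9–y6).
By König's theorem the minimum vertex cover has the same size. One such cover is {u1, u2, u3, u4, u5, u6, u7, u8, u9}.

9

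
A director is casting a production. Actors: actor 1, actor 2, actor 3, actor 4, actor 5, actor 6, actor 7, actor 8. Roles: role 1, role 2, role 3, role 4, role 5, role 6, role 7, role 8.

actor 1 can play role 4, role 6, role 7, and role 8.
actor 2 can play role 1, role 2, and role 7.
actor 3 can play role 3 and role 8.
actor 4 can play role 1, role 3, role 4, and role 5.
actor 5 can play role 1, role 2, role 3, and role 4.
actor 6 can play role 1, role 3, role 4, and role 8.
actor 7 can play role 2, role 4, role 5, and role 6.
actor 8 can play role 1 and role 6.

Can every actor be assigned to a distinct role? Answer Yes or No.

A valid assignment of size 8: actor 1-role 6, actor 2-role 7, actor 3-role 3, actor 4-role 5, actor 5-role 4, actor 6-role 8, actor 7-role 2, actor 8-role 1.
All 8 actors are covered.

Yes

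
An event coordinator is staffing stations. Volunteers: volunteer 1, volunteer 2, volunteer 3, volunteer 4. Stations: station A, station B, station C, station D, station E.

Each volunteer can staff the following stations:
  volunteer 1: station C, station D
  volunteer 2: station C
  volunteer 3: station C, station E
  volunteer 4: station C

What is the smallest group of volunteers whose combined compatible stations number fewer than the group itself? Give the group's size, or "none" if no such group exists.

2

Take S = {volunteer 2, volunteer 4}. Its neighbourhood is {station C}, so |N(S)| = 1 < |S| = 2.
No single vertex violates Hall's condition since each has at least one neighbour, so 2 is the minimum.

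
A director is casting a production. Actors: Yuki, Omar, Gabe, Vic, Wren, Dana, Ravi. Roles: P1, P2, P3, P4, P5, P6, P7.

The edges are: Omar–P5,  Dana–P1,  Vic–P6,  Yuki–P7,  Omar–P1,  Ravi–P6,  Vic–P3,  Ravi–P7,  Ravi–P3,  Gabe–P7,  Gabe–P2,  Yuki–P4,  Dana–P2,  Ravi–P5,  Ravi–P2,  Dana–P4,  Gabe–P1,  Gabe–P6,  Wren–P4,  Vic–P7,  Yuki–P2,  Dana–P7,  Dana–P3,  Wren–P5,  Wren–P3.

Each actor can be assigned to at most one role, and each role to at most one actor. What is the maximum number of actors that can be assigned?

A valid assignment of size 7: Yuki-P4, Omar-P1, Gabe-P6, Vic-P7, Wren-P5, Dana-P2, Ravi-P3.
This saturates every actor, so 7 is the maximum.

7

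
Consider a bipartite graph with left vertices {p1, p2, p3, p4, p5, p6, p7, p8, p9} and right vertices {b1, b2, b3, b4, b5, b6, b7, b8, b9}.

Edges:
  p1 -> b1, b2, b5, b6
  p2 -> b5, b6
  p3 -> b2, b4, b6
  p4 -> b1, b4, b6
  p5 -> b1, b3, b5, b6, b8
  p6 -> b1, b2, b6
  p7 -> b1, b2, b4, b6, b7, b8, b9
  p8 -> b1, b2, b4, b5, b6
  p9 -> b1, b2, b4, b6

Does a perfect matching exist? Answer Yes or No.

The set {p1, p2, p3, p4, p6, p8, p9} has only 5 neighbours ({b1, b2, b4, b5, b6}), so by Hall's theorem at most 7 of the 9 left vertices can be matched.
Hence no matching covers every left vertex.

No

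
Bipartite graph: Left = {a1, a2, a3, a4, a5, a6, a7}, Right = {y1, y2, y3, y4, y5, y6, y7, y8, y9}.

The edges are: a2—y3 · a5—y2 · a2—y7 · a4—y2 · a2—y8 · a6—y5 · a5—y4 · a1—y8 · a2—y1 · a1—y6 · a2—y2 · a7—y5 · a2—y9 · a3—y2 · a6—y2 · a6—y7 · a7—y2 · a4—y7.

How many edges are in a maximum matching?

A valid assignment of size 6: a1-y8, a2-y3, a3-y2, a4-y7, a5-y4, a6-y5.
The set {a3, a4, a6, a7} has only 3 neighbours ({y2, y5, y7}), so by Hall's theorem at most 6 of the 7 left vertices can be matched.

6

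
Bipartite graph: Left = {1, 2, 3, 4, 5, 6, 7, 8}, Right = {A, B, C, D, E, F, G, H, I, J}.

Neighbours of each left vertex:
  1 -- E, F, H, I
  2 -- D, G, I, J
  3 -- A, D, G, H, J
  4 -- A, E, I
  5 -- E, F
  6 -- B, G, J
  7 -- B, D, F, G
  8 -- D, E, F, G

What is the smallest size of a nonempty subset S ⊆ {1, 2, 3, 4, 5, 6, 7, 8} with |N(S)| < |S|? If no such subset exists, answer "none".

A matching saturating every left vertex exists, for instance 1→H, 2→D, 3→G, 4→A, 5→F, 6→J, 7→B, 8→E.
By Hall's marriage theorem, this means |N(S)| ≥ |S| for every subset S, so no violating subset exists.

none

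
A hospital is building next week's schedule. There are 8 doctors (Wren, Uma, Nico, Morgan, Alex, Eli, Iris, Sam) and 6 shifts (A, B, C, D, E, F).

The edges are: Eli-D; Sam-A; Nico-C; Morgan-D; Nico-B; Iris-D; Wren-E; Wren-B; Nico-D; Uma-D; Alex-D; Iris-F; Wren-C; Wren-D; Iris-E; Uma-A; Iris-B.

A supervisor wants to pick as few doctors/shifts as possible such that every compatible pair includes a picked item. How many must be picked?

5

A maximum matching has 5 edges (e.g. Wren–E, Uma–A, Nico–C, Morgan–D, Iris–B).
By König's theorem the minimum vertex cover has the same size. One such cover is {Wren, Nico, Iris, A, D}.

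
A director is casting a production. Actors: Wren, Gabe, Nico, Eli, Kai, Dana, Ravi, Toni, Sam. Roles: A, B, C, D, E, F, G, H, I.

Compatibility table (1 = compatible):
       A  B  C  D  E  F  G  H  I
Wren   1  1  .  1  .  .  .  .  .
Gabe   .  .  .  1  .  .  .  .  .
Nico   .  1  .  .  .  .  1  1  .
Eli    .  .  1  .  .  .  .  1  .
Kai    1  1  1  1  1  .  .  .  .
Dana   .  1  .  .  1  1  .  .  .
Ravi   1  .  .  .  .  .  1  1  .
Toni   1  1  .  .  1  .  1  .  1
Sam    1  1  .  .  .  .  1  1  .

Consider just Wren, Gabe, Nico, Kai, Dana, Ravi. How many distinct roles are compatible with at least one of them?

The union of neighbours of {Wren, Gabe, Nico, Kai, Dana, Ravi} is {A, B, C, D, E, F, G, H}, which has 8 elements.
Since |N(S)| = 8 ≥ |S| = 6, Hall's condition holds for this subset.

8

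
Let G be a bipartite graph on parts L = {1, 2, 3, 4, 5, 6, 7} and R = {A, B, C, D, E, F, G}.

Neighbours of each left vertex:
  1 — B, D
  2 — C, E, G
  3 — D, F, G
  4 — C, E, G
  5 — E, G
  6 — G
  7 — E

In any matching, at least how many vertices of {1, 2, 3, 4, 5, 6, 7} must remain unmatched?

2

One maximum matching: 1–B, 2–G, 3–F, 4–C, 5–E.
The set {2, 4, 5, 6, 7} has only 3 neighbours ({C, E, G}), so by Hall's theorem at most 5 of the 7 left vertices can be matched.
That matches 5 of the 7, leaving 2 unmatched; no matching can do better.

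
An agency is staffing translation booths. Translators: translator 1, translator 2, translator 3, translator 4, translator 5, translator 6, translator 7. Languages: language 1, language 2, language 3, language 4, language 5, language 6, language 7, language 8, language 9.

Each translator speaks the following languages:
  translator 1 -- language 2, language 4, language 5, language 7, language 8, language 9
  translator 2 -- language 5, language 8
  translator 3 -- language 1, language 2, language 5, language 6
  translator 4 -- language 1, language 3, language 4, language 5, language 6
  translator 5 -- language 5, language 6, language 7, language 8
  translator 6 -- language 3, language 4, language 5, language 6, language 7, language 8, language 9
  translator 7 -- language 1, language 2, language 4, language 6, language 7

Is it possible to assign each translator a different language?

One maximum matching: translator 1→language 8, translator 2→language 5, translator 3→language 1, translator 4→language 3, translator 5→language 6, translator 6→language 7, translator 7→language 2.
Every translator is matched, so this matching saturates all of them.

Yes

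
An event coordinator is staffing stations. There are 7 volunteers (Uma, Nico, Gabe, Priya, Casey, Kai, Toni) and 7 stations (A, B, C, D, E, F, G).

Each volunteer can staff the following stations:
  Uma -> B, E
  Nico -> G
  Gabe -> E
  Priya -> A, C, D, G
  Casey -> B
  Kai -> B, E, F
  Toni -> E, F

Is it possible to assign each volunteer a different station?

The set {Uma, Gabe, Casey, Kai, Toni} has only 3 neighbours ({B, E, F}), so by Hall's theorem at most 5 of the 7 volunteers can be matched.
Hence no matching covers every volunteer.

No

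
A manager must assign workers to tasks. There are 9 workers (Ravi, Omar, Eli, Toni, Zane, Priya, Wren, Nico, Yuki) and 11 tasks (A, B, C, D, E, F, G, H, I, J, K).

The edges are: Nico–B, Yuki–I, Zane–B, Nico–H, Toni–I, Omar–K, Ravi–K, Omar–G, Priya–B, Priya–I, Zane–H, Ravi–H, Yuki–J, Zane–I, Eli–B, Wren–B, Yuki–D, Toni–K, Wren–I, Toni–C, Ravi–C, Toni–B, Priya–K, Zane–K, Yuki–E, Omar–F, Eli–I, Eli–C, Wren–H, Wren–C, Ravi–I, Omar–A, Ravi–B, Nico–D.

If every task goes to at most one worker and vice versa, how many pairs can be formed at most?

One maximum matching: Ravi–H, Omar–F, Eli–I, Toni–C, Zane–K, Priya–B, Nico–D, Yuki–E.
The set {Ravi, Eli, Toni, Zane, Priya, Wren} has only 5 neighbours ({B, C, H, I, K}), so by Hall's theorem at most 8 of the 9 workers can be matched.

8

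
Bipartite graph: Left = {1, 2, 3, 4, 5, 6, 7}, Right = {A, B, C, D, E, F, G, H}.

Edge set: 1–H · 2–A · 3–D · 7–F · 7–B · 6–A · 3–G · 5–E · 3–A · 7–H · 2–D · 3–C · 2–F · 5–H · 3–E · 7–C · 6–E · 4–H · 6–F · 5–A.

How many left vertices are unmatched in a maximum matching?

A valid assignment of size 6: 1-H, 2-F, 3-G, 5-A, 6-E, 7-B.
The set {1, 4} has only 1 neighbour ({H}), so by Hall's theorem at most 6 of the 7 left vertices can be matched.
That matches 6 of the 7, leaving 1 unmatched; no matching can do better.

1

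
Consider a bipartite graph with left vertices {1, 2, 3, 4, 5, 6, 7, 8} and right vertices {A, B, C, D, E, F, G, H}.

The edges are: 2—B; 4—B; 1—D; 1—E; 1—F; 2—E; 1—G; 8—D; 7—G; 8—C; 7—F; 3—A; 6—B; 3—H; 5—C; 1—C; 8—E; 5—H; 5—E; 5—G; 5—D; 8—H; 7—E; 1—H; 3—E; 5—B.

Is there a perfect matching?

No

The set {4, 6} has only 1 neighbour ({B}), so by Hall's theorem at most 7 of the 8 left vertices can be matched.
Hence no matching covers every left vertex.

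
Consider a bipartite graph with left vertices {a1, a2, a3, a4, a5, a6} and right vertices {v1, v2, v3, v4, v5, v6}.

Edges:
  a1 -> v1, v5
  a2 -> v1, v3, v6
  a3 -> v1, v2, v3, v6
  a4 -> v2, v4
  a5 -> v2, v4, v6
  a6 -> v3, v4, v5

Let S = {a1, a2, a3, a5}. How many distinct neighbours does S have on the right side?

The union of neighbours of {a1, a2, a3, a5} is {v1, v2, v3, v4, v5, v6}, which has 6 elements.
Since |N(S)| = 6 ≥ |S| = 4, Hall's condition holds for this subset.

6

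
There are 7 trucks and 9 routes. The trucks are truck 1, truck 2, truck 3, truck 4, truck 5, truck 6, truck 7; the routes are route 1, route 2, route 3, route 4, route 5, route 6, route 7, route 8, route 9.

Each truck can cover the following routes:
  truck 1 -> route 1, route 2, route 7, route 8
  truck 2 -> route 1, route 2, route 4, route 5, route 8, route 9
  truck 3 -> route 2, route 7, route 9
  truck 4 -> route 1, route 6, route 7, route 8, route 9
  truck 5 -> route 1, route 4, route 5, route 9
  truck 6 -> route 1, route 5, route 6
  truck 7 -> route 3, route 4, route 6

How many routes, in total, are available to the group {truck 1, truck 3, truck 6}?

The union of neighbours of {truck 1, truck 3, truck 6} is {route 1, route 2, route 5, route 6, route 7, route 8, route 9}, which has 7 elements.
Since |N(S)| = 7 ≥ |S| = 3, Hall's condition holds for this subset.

7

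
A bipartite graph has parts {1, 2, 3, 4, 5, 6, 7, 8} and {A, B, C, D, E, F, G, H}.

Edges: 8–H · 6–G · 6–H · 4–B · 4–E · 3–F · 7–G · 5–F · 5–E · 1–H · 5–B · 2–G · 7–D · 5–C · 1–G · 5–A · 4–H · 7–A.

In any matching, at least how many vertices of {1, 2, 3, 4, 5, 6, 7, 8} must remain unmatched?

For example, pair 1-H, 2-G, 3-F, 4-B, 5-A, 7-D.
The set {1, 2, 6, 8} has only 2 neighbours ({G, H}), so by Hall's theorem at most 6 of the 8 left vertices can be matched.
That matches 6 of the 8, leaving 2 unmatched; no matching can do better.

2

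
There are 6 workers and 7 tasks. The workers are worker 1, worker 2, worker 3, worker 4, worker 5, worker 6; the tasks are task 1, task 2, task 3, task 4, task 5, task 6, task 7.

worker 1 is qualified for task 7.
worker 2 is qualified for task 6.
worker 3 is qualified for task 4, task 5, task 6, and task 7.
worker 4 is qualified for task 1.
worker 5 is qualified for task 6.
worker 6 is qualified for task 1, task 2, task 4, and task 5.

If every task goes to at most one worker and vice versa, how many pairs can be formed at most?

5

One maximum matching: worker 1→task 7, worker 2→task 6, worker 3→task 5, worker 4→task 1, worker 6→task 2.
The set {worker 2, worker 5} has only 1 neighbour ({task 6}), so by Hall's theorem at most 5 of the 6 workers can be matched.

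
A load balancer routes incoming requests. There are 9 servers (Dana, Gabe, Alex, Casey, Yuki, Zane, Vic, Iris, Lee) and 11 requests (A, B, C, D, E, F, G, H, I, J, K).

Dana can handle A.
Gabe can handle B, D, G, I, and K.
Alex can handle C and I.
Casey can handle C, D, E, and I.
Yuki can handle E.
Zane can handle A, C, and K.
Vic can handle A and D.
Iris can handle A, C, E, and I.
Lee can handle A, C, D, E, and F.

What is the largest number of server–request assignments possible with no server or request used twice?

8

A valid assignment of size 8: Dana→A, Gabe→G, Alex→I, Casey→C, Yuki→E, Zane→K, Vic→D, Lee→F.
The set {Dana, Alex, Casey, Yuki, Vic, Iris} has only 5 neighbours ({A, C, D, E, I}), so by Hall's theorem at most 8 of the 9 servers can be matched.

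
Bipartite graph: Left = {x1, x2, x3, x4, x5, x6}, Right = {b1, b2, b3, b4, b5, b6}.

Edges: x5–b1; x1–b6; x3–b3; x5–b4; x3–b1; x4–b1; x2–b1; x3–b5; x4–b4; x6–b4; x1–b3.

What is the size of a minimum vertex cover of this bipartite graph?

A maximum matching has 4 edges (e.g. x1–b6, x2–b1, x3–b3, x4–b4).
By König's theorem the minimum vertex cover has the same size. One such cover is {x1, x3, b1, b4}.

4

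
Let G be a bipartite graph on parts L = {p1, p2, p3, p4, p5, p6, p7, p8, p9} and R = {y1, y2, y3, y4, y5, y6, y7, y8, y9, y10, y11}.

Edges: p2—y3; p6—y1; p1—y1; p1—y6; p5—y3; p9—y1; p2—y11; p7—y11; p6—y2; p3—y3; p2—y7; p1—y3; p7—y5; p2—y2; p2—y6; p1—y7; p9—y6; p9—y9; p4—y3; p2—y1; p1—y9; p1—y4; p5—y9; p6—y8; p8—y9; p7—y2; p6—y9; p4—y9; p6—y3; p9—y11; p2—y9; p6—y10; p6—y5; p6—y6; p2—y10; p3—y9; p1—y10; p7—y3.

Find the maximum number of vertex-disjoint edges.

7

One maximum matching: p1–y7, p2–y11, p3–y9, p4–y3, p6–y6, p7–y2, p9–y1.
The set {p3, p4, p5, p8} has only 2 neighbours ({y3, y9}), so by Hall's theorem at most 7 of the 9 left vertices can be matched.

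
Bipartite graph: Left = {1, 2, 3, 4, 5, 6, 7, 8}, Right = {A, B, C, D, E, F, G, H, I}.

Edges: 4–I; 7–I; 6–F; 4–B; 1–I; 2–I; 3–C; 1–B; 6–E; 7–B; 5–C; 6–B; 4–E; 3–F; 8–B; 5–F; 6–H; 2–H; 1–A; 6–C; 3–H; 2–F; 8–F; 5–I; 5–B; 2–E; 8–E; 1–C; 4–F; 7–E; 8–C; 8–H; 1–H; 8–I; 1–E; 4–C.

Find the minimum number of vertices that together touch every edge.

The 7 edges 1–A, 2–F, 3–C, 4–E, 5–I, 6–H, 7–B form a matching, so any vertex cover needs at least 7 vertices (one per matched edge).
Conversely {1, B, C, E, F, H, I} meets every edge and has exactly 7 vertices, so 7 is optimal.

7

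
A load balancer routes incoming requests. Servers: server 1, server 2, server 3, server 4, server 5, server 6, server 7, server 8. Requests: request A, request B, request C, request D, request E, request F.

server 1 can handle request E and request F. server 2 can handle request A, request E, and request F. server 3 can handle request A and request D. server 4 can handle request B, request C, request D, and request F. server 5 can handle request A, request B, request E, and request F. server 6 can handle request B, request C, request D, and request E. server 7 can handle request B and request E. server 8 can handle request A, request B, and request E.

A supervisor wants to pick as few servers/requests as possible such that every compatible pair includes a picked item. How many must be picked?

The 6 edges server 1–request E, server 2–request F, server 3–request A, server 4–request C, server 5–request B, server 6–request D form a matching, so any vertex cover needs at least 6 vertices (one per matched edge).
Conversely {request A, request B, request C, request D, request E, request F} meets every edge and has exactly 6 vertices, so 6 is optimal.

6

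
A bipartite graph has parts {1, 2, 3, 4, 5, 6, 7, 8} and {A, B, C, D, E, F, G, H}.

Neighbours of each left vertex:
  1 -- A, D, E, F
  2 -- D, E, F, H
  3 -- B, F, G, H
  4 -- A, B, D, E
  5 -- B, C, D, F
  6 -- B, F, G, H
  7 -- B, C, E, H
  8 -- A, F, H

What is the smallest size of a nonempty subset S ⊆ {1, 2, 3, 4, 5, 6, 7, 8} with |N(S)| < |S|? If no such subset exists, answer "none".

A matching saturating every left vertex exists, for instance 1→A, 2→H, 3→G, 4→D, 5→C, 6→B, 7→E, 8→F.
By Hall's marriage theorem, this means |N(S)| ≥ |S| for every subset S, so no violating subset exists.

none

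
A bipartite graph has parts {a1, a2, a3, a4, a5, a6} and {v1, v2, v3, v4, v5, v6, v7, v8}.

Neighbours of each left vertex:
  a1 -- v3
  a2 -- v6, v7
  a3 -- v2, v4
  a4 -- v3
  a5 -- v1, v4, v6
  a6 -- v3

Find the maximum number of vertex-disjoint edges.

One maximum matching: a1–v3, a2–v7, a3–v2, a5–v6.
The set {a1, a4, a6} has only 1 neighbour ({v3}), so by Hall's theorem at most 4 of the 6 left vertices can be matched.

4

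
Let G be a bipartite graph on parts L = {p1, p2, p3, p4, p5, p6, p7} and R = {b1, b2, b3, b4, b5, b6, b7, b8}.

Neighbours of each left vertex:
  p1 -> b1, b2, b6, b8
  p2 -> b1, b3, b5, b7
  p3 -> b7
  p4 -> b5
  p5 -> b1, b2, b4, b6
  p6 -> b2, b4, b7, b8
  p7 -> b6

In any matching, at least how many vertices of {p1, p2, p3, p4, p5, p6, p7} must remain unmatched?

0

A valid assignment of size 7: p1-b8, p2-b3, p3-b7, p4-b5, p5-b2, p6-b4, p7-b6.
This saturates every left vertex, so 7 is the maximum.
That matches 7 of the 7, leaving 0 unmatched; no matching can do better.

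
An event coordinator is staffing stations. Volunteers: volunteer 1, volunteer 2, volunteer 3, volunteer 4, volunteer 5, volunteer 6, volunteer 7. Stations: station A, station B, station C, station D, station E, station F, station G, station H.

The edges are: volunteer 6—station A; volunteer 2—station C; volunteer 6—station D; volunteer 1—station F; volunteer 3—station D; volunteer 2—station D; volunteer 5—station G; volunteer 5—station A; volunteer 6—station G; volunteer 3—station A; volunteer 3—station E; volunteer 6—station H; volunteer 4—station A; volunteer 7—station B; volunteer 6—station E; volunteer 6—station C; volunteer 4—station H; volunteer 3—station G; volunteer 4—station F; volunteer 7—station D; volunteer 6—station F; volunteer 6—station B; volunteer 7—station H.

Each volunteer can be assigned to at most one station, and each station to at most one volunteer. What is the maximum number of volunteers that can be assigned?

A valid assignment of size 7: volunteer 1→station F, volunteer 2→station D, volunteer 3→station A, volunteer 4→station H, volunteer 5→station G, volunteer 6→station C, volunteer 7→station B.
All 7 volunteers are matched, so no larger matching exists.

7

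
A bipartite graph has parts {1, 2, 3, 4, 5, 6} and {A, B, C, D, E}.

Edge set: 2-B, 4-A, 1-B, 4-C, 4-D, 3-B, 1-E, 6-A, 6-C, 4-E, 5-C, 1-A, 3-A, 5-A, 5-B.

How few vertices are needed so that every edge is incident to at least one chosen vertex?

{1, 4, A, B, C} is a vertex cover of size 5: every edge has an endpoint in this set.
No smaller cover exists because 1–E, 2–B, 3–A, 4–D, 5–C is a matching of size 5, and a cover must include an endpoint of each of these disjoint edges (König's theorem).

5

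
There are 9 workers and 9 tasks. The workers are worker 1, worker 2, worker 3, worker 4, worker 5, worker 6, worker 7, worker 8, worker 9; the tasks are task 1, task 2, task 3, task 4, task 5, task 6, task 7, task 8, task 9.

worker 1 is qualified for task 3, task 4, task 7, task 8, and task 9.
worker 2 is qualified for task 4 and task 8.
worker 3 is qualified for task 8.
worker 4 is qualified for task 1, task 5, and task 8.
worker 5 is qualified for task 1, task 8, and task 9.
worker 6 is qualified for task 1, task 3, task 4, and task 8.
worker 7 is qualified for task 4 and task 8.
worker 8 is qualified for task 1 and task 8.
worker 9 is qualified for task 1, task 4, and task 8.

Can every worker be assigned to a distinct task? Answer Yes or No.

The set {worker 2, worker 3, worker 7, worker 8, worker 9} has only 3 neighbours ({task 1, task 4, task 8}), so by Hall's theorem at most 7 of the 9 workers can be matched.
Hence no matching covers every worker.

No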